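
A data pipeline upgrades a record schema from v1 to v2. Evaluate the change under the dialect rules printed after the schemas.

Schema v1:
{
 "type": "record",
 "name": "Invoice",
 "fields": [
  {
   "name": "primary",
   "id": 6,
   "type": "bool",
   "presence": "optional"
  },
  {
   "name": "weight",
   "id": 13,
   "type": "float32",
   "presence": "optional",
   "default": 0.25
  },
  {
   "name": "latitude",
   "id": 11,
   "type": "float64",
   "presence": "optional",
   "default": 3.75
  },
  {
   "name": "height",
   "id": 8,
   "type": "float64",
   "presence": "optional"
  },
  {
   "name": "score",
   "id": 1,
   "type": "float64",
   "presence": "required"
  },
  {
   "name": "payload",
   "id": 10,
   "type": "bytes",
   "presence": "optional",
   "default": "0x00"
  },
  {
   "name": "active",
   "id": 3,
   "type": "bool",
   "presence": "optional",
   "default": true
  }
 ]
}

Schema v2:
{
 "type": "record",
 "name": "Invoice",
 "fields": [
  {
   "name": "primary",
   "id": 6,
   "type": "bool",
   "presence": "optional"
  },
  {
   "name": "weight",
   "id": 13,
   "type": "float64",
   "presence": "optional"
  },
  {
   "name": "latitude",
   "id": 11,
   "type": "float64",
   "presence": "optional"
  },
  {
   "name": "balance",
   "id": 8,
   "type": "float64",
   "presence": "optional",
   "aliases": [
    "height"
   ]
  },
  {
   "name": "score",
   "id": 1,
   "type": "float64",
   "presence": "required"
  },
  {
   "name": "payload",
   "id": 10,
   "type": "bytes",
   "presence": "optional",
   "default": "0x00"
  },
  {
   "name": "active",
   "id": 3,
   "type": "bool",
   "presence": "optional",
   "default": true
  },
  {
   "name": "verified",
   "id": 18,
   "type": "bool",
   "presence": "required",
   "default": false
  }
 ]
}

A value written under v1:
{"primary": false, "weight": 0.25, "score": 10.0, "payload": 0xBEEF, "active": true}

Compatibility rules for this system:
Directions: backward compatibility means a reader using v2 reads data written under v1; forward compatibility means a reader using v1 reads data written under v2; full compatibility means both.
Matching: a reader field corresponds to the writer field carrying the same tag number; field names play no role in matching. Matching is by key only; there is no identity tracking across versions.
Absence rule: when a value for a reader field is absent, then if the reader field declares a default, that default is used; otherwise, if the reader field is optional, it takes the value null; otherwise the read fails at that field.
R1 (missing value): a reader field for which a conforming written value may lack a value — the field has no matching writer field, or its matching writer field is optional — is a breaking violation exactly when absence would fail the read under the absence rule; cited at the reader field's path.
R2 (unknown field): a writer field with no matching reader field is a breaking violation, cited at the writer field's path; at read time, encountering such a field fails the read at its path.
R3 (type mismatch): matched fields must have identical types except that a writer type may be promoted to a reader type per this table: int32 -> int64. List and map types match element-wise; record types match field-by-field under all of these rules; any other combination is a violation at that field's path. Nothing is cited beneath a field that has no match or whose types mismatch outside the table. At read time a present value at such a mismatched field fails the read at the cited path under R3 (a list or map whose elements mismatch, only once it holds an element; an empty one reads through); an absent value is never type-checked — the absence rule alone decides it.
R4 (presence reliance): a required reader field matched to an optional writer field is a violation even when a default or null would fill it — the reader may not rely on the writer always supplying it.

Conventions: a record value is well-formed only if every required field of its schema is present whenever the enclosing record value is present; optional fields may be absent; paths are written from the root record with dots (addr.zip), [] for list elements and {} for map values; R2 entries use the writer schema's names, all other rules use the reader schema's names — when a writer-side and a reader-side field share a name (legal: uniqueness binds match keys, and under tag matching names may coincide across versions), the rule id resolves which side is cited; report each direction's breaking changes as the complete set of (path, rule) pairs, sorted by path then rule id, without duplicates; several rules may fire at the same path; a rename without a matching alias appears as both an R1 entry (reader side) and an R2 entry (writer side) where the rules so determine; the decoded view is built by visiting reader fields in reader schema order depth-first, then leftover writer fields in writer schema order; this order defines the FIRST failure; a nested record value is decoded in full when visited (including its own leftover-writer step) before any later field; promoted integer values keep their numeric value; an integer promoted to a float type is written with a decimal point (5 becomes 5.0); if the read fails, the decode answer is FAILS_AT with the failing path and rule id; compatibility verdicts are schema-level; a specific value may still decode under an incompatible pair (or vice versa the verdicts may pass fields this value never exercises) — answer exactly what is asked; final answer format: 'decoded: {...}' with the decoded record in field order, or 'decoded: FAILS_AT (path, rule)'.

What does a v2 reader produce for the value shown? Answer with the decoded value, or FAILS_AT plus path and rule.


the writer's type comes first in each Invoice pair
decode (reader v2):
  primary := false
  read fails at weight under R3
  => FAILS_AT (weight, R3)
diffs on Invoice not affecting the asked answer:
  renamed field height to balance in record Invoice (alias height declared on the renamed field) -> triggers nothing under the printed rules; the Invoice answer is the same either way
  field latitude in record Invoice: default removed -> triggers nothing under the printed rules; the Invoice answer is the same either way
  added field verified to record Invoice: required bool, tag 18, default false (in v2 it sits last) -> affects the rule determinations only; this particular Invoice value decodes identically

decoded: FAILS_AT (weight, R3)


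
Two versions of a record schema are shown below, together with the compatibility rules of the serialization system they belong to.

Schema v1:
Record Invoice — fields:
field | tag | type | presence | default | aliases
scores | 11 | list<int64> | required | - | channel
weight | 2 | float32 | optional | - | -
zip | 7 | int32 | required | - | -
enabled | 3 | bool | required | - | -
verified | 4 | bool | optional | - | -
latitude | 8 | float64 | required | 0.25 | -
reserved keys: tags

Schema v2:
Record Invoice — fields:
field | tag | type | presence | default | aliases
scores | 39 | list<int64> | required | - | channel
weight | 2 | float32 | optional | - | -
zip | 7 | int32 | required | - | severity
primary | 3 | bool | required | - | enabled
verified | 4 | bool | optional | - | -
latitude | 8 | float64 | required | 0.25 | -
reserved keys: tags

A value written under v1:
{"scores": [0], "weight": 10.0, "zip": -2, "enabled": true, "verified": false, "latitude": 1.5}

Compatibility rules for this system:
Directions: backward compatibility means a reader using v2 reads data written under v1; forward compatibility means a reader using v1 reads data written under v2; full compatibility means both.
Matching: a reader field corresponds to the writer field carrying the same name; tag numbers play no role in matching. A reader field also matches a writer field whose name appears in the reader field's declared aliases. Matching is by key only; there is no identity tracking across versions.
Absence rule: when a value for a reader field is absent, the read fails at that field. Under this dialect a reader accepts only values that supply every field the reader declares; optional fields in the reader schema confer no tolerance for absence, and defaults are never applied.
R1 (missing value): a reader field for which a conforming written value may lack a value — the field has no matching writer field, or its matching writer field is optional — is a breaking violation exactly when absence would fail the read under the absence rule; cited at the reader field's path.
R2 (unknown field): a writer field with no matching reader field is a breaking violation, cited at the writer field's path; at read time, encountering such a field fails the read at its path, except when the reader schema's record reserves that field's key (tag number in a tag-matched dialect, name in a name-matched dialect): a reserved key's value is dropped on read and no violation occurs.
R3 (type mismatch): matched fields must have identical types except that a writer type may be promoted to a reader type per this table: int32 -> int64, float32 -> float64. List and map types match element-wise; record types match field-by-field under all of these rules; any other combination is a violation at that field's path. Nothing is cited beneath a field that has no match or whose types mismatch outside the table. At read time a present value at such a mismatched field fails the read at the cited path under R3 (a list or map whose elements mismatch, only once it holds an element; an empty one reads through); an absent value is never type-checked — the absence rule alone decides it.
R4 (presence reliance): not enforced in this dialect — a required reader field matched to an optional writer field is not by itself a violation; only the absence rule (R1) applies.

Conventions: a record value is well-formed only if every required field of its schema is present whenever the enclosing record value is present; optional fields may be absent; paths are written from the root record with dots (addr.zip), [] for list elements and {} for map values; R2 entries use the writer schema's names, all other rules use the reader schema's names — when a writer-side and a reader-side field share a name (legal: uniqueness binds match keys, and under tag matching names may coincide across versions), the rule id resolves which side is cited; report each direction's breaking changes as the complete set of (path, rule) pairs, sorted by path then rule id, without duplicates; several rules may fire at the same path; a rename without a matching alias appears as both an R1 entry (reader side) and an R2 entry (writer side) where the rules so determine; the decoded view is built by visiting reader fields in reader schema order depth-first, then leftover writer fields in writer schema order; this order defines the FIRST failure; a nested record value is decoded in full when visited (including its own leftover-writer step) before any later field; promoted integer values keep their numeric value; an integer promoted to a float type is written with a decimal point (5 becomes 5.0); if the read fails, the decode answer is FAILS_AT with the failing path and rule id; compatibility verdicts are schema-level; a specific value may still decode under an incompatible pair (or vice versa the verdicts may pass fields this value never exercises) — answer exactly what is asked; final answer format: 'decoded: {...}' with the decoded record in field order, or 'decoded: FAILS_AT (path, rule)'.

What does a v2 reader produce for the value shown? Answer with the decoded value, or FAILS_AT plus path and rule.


in Invoice below, arrows point writer -> reader
decode (reader v2):
  scores := [0]
  weight := 10.0
  zip := -2
  primary := true (from writer enabled)
  verified := false
  latitude := 1.5
  => decoded: {"scores": [0], "weight": 10.0, "zip": -2, "primary": true, "verified": false, "latitude": 1.5}
remaining Invoice differences; none change what is asked:
  field scores in record Invoice: tag 11 changed to 39 -> no rule fires on it and the decoded Invoice view is identical with or without it

decoded: {"scores": [0], "weight": 10.0, "zip": -2, "primary": true, "verified": false, "latitude": 1.5}


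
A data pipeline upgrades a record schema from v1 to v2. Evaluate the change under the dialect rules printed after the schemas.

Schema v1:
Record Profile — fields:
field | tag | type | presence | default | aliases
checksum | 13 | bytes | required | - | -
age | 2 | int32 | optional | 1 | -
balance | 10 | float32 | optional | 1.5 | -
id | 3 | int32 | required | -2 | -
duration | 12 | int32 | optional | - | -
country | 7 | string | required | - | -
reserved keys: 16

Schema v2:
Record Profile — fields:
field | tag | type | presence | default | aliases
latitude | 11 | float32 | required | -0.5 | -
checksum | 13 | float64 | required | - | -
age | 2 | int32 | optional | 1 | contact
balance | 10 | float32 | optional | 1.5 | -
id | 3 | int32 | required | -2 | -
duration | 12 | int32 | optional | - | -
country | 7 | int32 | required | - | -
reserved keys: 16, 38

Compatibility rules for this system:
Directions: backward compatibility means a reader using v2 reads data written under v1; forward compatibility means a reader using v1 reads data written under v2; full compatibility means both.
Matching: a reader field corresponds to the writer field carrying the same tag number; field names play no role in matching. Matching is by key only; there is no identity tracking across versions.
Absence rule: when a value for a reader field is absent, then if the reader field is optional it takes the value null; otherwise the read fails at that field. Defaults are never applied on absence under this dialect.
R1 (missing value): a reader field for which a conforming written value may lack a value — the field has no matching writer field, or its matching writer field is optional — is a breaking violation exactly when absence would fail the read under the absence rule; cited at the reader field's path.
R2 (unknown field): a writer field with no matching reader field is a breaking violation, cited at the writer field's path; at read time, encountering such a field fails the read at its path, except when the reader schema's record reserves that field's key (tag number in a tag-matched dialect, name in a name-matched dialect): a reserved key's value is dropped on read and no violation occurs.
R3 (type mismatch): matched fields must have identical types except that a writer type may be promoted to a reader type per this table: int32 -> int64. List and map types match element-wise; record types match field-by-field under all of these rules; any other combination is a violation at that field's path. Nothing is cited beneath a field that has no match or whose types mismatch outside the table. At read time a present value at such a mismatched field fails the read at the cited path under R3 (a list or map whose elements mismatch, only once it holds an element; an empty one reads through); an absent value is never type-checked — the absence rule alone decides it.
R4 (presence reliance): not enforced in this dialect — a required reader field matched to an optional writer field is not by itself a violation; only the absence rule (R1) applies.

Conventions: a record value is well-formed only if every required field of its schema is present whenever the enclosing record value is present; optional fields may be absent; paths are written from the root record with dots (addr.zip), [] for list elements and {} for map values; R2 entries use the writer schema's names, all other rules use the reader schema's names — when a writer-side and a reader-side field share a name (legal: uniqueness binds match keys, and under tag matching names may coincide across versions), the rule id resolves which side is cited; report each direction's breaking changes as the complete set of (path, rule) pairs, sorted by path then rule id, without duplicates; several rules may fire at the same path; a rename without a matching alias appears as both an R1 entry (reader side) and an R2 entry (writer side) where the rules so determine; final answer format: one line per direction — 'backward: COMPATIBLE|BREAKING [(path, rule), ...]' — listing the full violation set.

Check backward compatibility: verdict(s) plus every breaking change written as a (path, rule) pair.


backward: BREAKING [(checksum, R3), (country, R3), (latitude, R1)]

arrows below run writer -> reader for Profile
backward analysis of Profile with v2 as reader and v1 as writer:
  latitude: no writer-side match
  checksum: bytes -> float64, writer required; from checksum
  age: int32 -> int32, writer optional; from age
  balance: float32 -> float32, writer optional; from balance
  id: int32 -> int32, writer required; from id
  duration: int32 -> int32, writer optional; from duration
  country: string -> int32, writer required; from country
  breaking: (checksum, R3)
  breaking: (country, R3)
  breaking: (latitude, R1)
  backward on Profile therefore BREAKING (3)


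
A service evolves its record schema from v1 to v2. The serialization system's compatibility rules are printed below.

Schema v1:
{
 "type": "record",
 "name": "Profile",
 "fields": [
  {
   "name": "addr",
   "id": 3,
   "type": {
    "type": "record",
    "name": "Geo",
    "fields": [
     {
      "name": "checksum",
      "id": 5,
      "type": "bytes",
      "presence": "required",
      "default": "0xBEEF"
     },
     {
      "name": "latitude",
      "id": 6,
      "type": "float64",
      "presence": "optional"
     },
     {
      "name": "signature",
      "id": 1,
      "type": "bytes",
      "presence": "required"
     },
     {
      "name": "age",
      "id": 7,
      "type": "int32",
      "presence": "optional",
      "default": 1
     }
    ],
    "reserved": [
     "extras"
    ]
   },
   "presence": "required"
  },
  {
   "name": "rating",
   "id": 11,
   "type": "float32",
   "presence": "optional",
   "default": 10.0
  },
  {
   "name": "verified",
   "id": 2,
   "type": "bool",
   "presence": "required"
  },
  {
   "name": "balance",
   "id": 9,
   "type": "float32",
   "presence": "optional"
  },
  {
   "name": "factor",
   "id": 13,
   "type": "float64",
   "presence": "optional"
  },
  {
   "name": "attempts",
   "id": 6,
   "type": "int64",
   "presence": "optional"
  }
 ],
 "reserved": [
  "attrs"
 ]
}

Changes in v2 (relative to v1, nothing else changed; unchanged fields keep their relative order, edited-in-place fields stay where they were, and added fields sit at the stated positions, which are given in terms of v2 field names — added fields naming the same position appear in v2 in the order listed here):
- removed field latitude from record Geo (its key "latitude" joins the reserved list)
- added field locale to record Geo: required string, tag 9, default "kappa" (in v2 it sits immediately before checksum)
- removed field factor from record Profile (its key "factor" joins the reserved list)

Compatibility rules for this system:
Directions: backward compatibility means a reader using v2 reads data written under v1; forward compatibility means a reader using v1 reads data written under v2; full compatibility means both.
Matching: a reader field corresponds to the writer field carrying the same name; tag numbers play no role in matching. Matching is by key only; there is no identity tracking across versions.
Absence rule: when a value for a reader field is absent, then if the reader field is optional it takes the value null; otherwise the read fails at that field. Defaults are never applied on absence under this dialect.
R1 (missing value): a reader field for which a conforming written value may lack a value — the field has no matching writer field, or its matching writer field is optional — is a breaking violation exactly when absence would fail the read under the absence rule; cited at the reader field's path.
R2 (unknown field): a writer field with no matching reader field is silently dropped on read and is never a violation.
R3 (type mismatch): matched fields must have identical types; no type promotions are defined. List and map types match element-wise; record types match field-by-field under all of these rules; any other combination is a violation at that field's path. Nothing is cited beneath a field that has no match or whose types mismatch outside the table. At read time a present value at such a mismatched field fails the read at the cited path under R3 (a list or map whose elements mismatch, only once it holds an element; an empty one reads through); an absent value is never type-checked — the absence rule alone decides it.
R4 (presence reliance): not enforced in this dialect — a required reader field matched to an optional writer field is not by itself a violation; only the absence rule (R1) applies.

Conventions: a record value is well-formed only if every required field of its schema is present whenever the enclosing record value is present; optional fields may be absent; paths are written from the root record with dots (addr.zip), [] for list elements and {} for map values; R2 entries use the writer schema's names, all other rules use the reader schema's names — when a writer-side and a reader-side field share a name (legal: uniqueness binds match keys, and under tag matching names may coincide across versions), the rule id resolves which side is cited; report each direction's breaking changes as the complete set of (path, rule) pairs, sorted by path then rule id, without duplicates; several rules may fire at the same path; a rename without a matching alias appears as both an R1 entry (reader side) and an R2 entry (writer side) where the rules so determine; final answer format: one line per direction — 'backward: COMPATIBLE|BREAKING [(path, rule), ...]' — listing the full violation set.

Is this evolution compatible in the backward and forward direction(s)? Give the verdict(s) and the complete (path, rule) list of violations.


backward: BREAKING [(addr.locale, R1)]; forward: COMPATIBLE []

in Profile below, arrows point writer -> reader
backward for Profile (reader v2, writer v1):
  addr <- addr (Geo -> Geo, writer required)
  rating <- rating (float32 -> float32, writer optional)
  verified <- verified (bool -> bool, writer required)
  balance <- balance (float32 -> float32, writer optional)
  attempts <- attempts (int64 -> int64, writer optional)
  writer factor: unknown to reader
  addr.locale: no writer match
  addr.checksum <- addr.checksum (bytes -> bytes, writer required)
  addr.signature <- addr.signature (bytes -> bytes, writer required)
  addr.age <- addr.age (int32 -> int32, writer optional)
  writer addr.latitude: unknown to reader
  violation R1 at addr.locale
  => backward: BREAKING (1)
forward for Profile (reader v1, writer v2):
  addr <- addr (Geo -> Geo, writer required)
  rating <- rating (float32 -> float32, writer optional)
  verified <- verified (bool -> bool, writer required)
  balance <- balance (float32 -> float32, writer optional)
  factor: no writer match
  attempts <- attempts (int64 -> int64, writer optional)
  addr.checksum <- addr.checksum (bytes -> bytes, writer required)
  addr.latitude: no writer match
  addr.signature <- addr.signature (bytes -> bytes, writer required)
  addr.age <- addr.age (int32 -> int32, writer optional)
  writer addr.locale: unknown to reader
  => no violations; forward on Profile: COMPATIBLE


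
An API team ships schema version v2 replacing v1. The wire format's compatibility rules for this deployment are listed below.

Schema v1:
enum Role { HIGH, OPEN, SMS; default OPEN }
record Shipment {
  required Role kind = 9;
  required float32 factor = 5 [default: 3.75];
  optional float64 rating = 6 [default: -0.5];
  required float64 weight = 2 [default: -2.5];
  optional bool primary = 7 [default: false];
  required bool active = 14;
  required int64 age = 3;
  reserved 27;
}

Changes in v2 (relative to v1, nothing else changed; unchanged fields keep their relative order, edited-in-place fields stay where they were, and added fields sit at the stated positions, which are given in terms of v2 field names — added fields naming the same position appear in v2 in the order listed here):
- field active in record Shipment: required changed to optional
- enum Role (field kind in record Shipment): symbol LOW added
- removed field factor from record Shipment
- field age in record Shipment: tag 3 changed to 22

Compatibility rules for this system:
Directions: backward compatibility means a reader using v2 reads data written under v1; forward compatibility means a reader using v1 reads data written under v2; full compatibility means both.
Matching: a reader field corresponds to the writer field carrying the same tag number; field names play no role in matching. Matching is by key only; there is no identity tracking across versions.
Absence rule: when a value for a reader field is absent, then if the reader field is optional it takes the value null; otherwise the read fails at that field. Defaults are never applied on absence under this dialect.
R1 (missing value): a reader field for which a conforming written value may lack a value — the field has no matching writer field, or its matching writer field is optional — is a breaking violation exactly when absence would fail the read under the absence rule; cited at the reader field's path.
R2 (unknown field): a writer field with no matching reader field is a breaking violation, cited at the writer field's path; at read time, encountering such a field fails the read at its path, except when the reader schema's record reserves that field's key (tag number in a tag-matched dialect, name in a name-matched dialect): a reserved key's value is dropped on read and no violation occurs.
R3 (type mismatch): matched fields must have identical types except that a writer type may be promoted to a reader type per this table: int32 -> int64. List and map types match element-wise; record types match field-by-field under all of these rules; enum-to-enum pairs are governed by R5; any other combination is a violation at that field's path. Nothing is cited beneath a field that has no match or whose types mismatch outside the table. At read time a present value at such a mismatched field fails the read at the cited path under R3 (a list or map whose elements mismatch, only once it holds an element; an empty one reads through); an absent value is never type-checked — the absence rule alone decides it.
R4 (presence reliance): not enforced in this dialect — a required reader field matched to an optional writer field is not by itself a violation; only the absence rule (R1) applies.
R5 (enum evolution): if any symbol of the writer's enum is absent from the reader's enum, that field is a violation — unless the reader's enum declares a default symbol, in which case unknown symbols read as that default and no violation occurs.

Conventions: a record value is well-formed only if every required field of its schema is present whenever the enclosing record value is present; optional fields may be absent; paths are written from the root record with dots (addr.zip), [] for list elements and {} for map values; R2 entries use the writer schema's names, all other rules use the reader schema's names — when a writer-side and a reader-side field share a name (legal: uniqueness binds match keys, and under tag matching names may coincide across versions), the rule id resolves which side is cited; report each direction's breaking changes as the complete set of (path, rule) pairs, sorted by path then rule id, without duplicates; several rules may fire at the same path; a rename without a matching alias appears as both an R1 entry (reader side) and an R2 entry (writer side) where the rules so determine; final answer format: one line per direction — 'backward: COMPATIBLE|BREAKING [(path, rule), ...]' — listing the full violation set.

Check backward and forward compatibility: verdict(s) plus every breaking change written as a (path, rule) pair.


arrows below run writer -> reader for Shipment
backward on Shipment — v2 reading data written by v1:
  kind: paired with writer kind (Role -> Role; writer required)
  rating: paired with writer rating (float64 -> float64; writer optional)
  weight: paired with writer weight (float64 -> float64; writer required)
  primary: paired with writer primary (bool -> bool; writer optional)
  active: paired with writer active (bool -> bool; writer required)
  age has no writer counterpart
  writer field factor has no reader counterpart
  writer field age has no reader counterpart
  R1 fires at age
  R2 fires at age
  R2 fires at factor
  => backward verdict for Shipment: BREAKING, 3 violation(s)
forward on Shipment — v1 reading data written by v2:
  kind: paired with writer kind (Role -> Role; writer required)
  factor has no writer counterpart
  rating: paired with writer rating (float64 -> float64; writer optional)
  weight: paired with writer weight (float64 -> float64; writer required)
  primary: paired with writer primary (bool -> bool; writer optional)
  active: paired with writer active (bool -> bool; writer optional)
  age has no writer counterpart
  writer field age has no reader counterpart
  R1 fires at active
  R1 fires at age
  R2 fires at age
  R1 fires at factor
  => forward verdict for Shipment: BREAKING, 4 violation(s)

backward: BREAKING [(age, R1), (age, R2), (factor, R2)]; forward: BREAKING [(active, R1), (age, R1), (age, R2), (factor, R1)]


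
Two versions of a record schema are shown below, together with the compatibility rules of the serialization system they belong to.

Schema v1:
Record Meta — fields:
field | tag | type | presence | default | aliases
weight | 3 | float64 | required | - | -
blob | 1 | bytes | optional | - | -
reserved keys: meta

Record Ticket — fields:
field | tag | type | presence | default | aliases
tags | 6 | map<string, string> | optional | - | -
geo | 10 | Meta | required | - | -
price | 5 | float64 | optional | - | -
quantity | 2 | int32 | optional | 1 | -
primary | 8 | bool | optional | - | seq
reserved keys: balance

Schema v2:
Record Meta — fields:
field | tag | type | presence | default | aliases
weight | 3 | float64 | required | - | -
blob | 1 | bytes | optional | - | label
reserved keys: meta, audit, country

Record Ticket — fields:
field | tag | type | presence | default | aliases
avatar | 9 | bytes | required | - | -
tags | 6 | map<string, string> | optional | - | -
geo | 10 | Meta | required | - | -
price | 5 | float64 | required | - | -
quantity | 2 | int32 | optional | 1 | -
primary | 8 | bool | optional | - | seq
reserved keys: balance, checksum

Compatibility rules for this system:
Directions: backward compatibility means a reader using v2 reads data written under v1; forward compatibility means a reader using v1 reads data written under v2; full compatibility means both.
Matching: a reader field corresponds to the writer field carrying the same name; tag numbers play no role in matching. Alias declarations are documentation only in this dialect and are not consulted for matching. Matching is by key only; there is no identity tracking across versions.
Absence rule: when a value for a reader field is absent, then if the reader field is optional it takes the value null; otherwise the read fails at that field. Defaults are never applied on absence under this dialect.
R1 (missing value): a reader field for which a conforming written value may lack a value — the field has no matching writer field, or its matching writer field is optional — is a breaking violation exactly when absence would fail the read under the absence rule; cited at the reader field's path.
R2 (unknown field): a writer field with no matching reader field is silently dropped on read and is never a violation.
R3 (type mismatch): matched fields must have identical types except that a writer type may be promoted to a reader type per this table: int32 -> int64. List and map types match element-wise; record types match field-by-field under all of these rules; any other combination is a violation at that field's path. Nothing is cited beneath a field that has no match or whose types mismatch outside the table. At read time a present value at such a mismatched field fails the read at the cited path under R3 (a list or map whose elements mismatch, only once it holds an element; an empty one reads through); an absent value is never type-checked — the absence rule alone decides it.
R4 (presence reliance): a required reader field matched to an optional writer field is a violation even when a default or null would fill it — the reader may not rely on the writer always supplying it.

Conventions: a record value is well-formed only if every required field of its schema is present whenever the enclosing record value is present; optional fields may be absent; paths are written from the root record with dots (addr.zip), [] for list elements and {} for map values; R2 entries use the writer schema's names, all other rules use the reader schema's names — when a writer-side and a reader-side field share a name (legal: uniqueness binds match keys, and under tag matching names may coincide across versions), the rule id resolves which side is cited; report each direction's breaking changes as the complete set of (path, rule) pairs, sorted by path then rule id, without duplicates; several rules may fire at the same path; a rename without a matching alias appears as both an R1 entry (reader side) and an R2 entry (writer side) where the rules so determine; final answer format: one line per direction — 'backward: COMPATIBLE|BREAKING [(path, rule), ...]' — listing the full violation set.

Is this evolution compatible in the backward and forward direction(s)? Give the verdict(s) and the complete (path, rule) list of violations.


backward: BREAKING [(avatar, R1), (price, R1), (price, R4)]; forward: COMPATIBLE []

arrows below run writer -> reader for Ticket
backward on Ticket — v2 reading data written by v1:
  avatar: no writer match
  tags: paired with writer tags (map<string, string> -> map<string, string>; writer optional)
  geo: paired with writer geo (Meta -> Meta; writer required)
  price: paired with writer price (float64 -> float64; writer optional)
  quantity: paired with writer quantity (int32 -> int32; writer optional)
  primary: paired with writer primary (bool -> bool; writer optional)
  geo.weight: paired with writer geo.weight (float64 -> float64; writer required)
  geo.blob: paired with writer geo.blob (bytes -> bytes; writer optional)
  breaking: (avatar, R1)
  breaking: (price, R1)
  breaking: (price, R4)
  => backward verdict for Ticket: BREAKING, 3 violation(s)
forward on Ticket — v1 reading data written by v2:
  tags: paired with writer tags (map<string, string> -> map<string, string>; writer optional)
  geo: paired with writer geo (Meta -> Meta; writer required)
  price: paired with writer price (float64 -> float64; writer required)
  quantity: paired with writer quantity (int32 -> int32; writer optional)
  primary: paired with writer primary (bool -> bool; writer optional)
  writer field avatar has no reader counterpart
  geo.weight: paired with writer geo.weight (float64 -> float64; writer required)
  geo.blob: paired with writer geo.blob (bytes -> bytes; writer optional)
  => no violations; forward on Ticket: COMPATIBLE


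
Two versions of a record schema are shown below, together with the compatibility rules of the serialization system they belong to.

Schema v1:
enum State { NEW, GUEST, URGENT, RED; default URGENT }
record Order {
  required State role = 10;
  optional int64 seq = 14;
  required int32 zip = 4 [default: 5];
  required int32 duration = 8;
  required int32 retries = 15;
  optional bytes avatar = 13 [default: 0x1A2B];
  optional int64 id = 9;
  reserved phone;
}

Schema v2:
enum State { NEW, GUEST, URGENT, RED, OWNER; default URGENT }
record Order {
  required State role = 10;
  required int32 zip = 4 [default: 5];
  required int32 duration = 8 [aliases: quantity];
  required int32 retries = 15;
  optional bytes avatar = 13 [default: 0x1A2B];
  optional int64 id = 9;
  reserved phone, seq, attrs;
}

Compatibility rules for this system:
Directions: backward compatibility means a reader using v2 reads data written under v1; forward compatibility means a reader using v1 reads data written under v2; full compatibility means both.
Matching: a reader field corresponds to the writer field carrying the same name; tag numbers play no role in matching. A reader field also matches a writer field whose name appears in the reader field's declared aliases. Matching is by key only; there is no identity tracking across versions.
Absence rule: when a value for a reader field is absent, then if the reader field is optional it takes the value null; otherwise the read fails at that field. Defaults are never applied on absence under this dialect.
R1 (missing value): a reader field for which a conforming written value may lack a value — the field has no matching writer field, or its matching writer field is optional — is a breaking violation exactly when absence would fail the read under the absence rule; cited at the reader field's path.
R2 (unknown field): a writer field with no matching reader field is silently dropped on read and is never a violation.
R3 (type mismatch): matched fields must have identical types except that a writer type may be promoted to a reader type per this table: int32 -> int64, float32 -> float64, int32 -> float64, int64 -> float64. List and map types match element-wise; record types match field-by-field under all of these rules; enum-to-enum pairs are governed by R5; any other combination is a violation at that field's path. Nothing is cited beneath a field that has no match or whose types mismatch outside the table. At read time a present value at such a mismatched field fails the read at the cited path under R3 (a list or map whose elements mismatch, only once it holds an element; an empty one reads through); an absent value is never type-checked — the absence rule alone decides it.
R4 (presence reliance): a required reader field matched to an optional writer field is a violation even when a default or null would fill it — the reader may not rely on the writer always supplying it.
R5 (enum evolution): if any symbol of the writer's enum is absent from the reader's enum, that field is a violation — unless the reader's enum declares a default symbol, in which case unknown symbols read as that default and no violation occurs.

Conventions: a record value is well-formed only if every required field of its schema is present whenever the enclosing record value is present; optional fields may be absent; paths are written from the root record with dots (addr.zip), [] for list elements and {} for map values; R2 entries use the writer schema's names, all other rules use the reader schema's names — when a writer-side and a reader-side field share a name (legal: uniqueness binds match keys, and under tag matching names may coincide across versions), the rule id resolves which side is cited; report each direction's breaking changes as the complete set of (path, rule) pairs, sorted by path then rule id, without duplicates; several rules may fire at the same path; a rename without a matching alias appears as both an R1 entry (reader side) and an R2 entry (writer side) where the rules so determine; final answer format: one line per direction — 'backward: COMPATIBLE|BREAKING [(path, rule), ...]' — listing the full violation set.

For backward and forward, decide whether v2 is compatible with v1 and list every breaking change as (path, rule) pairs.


backward: COMPATIBLE []; forward: COMPATIBLE []

arrows below run writer -> reader for Order
checking backward for Order: reader v2 against writer v1:
  State -> State, writer required: role aligns to role
  int32 -> int32, writer required: zip aligns to zip
  int32 -> int32, writer required: duration aligns to duration
  int32 -> int32, writer required: retries aligns to retries
  bytes -> bytes, writer optional: avatar aligns to avatar
  int64 -> int64, writer optional: id aligns to id
  leftover writer field: seq
  => backward verdict for Order: COMPATIBLE, no violations
checking forward for Order: reader v1 against writer v2:
  State -> State, writer required: role aligns to role
  seq: no writer-side match
  int32 -> int32, writer required: zip aligns to zip
  int32 -> int32, writer required: duration aligns to duration
  int32 -> int32, writer required: retries aligns to retries
  bytes -> bytes, writer optional: avatar aligns to avatar
  int64 -> int64, writer optional: id aligns to id
  => forward verdict for Order: COMPATIBLE, no violations
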